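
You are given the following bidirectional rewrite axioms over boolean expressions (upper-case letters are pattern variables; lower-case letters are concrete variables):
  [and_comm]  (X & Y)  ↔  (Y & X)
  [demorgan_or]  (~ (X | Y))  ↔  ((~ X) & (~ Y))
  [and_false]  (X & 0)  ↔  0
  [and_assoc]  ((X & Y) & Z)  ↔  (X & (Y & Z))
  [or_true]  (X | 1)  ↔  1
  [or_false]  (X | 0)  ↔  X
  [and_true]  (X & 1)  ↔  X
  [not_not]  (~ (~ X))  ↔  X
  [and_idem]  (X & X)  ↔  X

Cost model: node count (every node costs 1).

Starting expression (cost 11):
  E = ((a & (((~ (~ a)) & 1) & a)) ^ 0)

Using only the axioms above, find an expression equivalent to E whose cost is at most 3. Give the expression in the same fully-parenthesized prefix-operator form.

(1) (~ (~ a))  =[not_not →]=  a    ⊢ ((a & ((a & 1) & a)) ^ 0)
(2) (a & 1)  =[and_true →]=  a    ⊢ ((a & (a & a)) ^ 0)
(3) (a & a)  =[and_idem →]=  a    ⊢ ((a & a) ^ 0)
(4) (a & a)  =[and_idem →]=  a    ⊢ cost 3, within 3

(a ^ 0)   [cost 3]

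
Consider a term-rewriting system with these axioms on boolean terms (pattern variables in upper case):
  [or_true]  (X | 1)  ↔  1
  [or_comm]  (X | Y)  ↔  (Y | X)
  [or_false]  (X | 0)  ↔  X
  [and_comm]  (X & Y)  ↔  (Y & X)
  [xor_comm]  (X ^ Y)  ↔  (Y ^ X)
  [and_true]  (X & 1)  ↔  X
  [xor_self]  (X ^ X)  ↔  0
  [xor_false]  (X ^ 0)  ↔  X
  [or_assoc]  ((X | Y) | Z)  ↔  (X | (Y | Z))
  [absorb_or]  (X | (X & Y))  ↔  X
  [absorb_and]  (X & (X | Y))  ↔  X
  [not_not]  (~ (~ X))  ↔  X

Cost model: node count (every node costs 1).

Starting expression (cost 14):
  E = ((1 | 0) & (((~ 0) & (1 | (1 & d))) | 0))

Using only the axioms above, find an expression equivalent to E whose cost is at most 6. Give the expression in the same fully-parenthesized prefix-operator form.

step 1: absorb_or (→) rewrites (1 | (1 & d)) into 1, now ((1 | 0) & (((~ 0) & 1) | 0))
step 2: and_true (→) rewrites ((~ 0) & 1) into (~ 0), now ((1 | 0) & ((~ 0) | 0))
step 3: or_false (→) rewrites ((~ 0) | 0) into (~ 0), reaching cost 6 (bound 6)

((1 | 0) & (~ 0))   [cost 6]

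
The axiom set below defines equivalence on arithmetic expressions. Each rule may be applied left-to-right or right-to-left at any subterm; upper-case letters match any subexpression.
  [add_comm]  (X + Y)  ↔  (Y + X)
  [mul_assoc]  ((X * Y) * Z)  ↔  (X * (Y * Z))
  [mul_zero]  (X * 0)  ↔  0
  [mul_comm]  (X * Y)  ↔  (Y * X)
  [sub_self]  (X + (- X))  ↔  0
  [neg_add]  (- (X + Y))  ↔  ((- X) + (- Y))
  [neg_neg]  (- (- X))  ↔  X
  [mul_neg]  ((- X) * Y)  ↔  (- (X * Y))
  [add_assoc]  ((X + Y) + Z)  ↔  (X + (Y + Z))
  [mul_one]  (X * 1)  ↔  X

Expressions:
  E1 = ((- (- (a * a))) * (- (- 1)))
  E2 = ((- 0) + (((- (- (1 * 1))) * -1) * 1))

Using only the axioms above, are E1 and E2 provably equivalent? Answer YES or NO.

The axioms are sound identities: if E1 ↔* E2 then E1 and E2 evaluate identically under any assignment.
Under a=0: E1 evaluates to 0, E2 to -1. Distinct ⇒ no rewrite sequence connects them.

NO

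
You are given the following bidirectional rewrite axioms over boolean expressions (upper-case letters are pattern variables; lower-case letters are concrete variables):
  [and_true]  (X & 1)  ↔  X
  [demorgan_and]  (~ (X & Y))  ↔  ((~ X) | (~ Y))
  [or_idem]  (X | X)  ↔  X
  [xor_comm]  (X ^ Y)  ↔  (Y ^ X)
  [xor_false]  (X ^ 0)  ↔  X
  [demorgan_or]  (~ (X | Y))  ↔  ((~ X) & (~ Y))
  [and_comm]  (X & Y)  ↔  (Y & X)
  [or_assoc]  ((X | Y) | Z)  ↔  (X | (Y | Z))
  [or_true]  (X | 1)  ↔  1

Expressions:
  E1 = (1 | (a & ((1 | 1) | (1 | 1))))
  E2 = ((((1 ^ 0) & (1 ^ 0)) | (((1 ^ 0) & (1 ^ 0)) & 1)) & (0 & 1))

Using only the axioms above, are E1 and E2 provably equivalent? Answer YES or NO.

NO

Every axiom is a valid identity, so a rewrite proof would force E1 and E2 to agree under every assignment.
At a=0: E1 = 1 but E2 = 0; they differ, so no derivation exists.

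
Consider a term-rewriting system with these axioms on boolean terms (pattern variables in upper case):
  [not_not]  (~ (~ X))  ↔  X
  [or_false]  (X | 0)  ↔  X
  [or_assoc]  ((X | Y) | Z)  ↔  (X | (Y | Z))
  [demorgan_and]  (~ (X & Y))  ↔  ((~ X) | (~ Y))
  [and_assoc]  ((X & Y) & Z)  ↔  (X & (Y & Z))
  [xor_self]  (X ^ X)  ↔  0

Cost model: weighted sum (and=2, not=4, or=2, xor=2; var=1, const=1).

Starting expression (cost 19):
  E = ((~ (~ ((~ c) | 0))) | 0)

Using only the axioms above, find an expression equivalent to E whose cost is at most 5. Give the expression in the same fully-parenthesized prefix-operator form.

1. [or_false →] ((~ (~ ((~ c) | 0))) | 0)  →  (~ (~ ((~ c) | 0)))
2. [not_not →] (~ (~ ((~ c) | 0)))  →  ((~ c) | 0)
3. [or_false →] ((~ c) | 0)  →  (~ c);  cost 5 ≤ 5, done

(~ c)   [cost 5]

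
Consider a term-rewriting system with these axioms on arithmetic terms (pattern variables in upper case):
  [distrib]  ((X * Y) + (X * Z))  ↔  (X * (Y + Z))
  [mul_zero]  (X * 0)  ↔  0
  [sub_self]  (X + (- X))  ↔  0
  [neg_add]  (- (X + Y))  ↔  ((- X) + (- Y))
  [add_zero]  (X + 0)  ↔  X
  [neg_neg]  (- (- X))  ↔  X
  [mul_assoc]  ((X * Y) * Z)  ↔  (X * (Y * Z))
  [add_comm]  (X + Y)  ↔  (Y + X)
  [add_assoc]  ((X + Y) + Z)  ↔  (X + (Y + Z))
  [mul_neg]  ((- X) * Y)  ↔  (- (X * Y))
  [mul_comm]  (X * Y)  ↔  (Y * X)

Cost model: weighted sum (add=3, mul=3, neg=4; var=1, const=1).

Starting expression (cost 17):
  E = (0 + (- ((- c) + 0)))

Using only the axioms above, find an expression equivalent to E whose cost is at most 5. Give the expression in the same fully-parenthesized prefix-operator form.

(1) ((- c) + 0)  =[add_zero →]=  (- c)    ⊢ (0 + (- (- c)))
(2) (- (- c))  =[neg_neg →]=  c    ⊢ cost 5, within 5

(0 + c)   [cost 5]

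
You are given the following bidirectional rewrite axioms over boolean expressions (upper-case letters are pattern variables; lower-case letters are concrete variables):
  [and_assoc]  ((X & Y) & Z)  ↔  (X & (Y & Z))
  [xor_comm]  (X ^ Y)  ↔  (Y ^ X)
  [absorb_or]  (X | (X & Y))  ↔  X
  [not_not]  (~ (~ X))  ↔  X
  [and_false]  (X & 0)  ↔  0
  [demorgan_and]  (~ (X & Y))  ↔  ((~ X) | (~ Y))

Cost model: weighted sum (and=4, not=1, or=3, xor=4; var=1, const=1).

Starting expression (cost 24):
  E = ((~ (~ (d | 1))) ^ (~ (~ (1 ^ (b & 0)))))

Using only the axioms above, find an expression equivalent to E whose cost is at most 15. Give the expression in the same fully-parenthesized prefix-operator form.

((d | 1) ^ (1 ^ 0))   [cost 15]

step 1: not_not (→) rewrites (~ (~ (d | 1))) into (d | 1), now ((d | 1) ^ (~ (~ (1 ^ (b & 0)))))
step 2: not_not (→) rewrites (~ (~ (1 ^ (b & 0)))) into (1 ^ (b & 0)), now ((d | 1) ^ (1 ^ (b & 0)))
step 3: and_false (→) rewrites (b & 0) into 0, reaching cost 15 (bound 15)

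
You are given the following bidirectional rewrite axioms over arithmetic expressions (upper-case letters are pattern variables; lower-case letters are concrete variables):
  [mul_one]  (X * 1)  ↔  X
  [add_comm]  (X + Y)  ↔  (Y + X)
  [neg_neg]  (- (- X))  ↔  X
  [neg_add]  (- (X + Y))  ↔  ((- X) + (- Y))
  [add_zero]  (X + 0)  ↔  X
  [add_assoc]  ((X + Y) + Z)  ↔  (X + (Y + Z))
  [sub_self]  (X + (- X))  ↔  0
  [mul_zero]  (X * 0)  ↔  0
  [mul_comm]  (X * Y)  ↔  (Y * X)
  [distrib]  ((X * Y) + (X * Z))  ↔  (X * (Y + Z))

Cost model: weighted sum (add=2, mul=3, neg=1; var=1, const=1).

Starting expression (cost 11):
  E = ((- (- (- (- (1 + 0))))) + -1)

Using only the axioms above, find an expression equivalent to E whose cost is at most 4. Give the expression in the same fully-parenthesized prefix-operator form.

(1 + -1)   [cost 4]

1. [add_zero →] (1 + 0)  →  1;  E = ((- (- (- (- 1)))) + -1)
2. [neg_neg →] (- (- (- 1)))  →  (- 1);  E = ((- (- 1)) + -1)
3. [neg_neg →] (- (- 1))  →  1;  cost 4 ≤ 4, done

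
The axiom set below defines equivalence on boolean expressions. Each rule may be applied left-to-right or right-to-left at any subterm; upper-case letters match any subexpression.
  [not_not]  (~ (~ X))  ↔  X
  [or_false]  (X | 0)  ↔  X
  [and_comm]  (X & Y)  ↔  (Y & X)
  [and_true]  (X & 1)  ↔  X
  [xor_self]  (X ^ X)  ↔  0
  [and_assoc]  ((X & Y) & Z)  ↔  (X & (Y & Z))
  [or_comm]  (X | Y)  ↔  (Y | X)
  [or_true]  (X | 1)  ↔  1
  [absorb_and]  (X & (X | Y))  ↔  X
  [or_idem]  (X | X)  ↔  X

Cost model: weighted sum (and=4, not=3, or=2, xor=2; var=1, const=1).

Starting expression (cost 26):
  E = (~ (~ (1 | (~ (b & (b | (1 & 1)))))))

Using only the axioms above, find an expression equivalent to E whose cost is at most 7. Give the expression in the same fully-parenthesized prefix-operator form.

step 1: not_not (→) rewrites (~ (~ (1 | (~ (b & (b | (1 & 1))))))) into (1 | (~ (b & (b | (1 & 1)))))
step 2: and_true (→) rewrites (1 & 1) into 1, now (1 | (~ (b & (b | 1))))
step 3: absorb_and (→) rewrites (b & (b | 1)) into b, reaching cost 7 (bound 7)

(1 | (~ b))   [cost 7]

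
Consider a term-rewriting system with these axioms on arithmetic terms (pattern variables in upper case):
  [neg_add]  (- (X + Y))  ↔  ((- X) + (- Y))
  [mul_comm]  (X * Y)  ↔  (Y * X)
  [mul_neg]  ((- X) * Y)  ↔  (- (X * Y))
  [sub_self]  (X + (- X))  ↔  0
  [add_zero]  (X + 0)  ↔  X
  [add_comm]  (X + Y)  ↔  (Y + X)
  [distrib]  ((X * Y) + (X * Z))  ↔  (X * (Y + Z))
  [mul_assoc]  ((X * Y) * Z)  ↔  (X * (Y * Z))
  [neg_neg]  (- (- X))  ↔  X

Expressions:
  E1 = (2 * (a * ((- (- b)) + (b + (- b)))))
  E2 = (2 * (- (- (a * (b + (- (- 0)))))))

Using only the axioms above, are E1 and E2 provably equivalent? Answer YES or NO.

(1) (b + (- b))  =[sub_self →]=  0    ⊢ (2 * (a * ((- (- b)) + 0)))
(2) (- (- b))  =[neg_neg →]=  b    ⊢ (2 * (a * (b + 0)))
(3) (b + 0)  =[add_zero →]=  b    ⊢ (2 * (a * b))
(4) (a * b)  =[neg_neg ←]=  (- (- (a * b)))    ⊢ (2 * (- (- (a * b))))
(5) b  =[add_zero ←]=  (b + 0)    ⊢ (2 * (- (- (a * (b + 0)))))
(6) 0  =[neg_neg ←]=  (- (- 0))    ⊢ E2

YES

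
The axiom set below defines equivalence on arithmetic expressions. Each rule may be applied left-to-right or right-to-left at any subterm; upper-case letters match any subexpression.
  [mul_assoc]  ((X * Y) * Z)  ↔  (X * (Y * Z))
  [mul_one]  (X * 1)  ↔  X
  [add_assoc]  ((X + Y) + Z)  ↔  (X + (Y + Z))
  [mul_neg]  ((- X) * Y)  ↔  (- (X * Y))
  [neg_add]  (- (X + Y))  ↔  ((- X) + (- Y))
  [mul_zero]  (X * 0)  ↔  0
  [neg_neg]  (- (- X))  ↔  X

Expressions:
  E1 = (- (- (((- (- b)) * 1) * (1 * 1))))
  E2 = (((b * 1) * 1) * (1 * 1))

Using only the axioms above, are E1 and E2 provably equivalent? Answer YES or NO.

YES

(1) (- (- (((- (- b)) * 1) * (1 * 1))))  =[neg_neg →]=  (((- (- b)) * 1) * (1 * 1))
(2) (- (- b))  =[neg_neg →]=  b    ⊢ ((b * 1) * (1 * 1))
(3) (1 * 1)  =[mul_one →]=  1    ⊢ ((b * 1) * 1)
(4) b  =[mul_one ←]=  (b * 1)    ⊢ (((b * 1) * 1) * 1)
(5) 1  =[mul_one ←]=  (1 * 1)    ⊢ E2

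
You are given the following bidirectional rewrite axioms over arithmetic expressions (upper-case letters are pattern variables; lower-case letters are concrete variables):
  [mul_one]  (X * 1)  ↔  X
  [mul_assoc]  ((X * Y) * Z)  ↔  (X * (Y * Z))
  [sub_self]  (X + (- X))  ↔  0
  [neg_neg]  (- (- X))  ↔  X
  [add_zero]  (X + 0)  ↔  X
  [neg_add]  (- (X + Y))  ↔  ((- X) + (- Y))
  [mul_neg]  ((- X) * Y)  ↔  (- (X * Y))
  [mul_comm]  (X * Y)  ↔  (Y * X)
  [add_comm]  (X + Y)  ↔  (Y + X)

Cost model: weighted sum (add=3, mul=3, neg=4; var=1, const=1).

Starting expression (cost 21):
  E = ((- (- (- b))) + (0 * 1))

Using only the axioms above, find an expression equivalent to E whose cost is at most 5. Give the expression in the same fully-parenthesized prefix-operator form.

(1) (0 * 1)  =[mul_one →]=  0    ⊢ ((- (- (- b))) + 0)
(2) (- (- (- b)))  =[neg_neg →]=  (- b)    ⊢ ((- b) + 0)
(3) ((- b) + 0)  =[add_zero →]=  (- b)    ⊢ cost 5, within 5

(- b)   [cost 5]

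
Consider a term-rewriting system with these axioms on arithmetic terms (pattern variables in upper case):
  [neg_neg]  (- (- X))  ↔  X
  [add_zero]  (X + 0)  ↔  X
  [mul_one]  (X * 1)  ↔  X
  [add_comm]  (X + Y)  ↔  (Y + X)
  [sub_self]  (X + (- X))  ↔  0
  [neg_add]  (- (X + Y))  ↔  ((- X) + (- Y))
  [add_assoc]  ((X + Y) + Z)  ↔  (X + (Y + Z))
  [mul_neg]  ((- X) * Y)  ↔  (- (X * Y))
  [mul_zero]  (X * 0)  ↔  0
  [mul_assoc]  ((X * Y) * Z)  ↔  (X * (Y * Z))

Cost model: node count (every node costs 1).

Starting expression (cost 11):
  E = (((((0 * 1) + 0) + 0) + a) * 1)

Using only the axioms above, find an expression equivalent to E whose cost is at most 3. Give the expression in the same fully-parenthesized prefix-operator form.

(0 + a)   [cost 3]

step 1: mul_one (→) rewrites (0 * 1) into 0, now ((((0 + 0) + 0) + a) * 1)
step 2: add_zero (→) rewrites ((0 + 0) + 0) into (0 + 0), now (((0 + 0) + a) * 1)
step 3: mul_one (→) rewrites (((0 + 0) + a) * 1) into ((0 + 0) + a)
step 4: add_zero (→) rewrites (0 + 0) into 0, reaching cost 3 (bound 3)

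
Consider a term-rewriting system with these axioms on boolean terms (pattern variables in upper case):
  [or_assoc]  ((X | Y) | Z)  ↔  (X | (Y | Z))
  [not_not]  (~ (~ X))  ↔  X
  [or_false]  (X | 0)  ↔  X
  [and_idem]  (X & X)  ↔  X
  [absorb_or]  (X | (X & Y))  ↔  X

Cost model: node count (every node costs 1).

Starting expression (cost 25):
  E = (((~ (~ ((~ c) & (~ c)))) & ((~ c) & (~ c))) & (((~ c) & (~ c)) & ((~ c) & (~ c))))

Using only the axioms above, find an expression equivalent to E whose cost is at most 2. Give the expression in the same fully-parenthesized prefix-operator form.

1. [not_not →] (~ (~ ((~ c) & (~ c))))  →  ((~ c) & (~ c));  E = ((((~ c) & (~ c)) & ((~ c) & (~ c))) & (((~ c) & (~ c)) & ((~ c) & (~ c))))
2. [and_idem →] ((((~ c) & (~ c)) & ((~ c) & (~ c))) & (((~ c) & (~ c)) & ((~ c) & (~ c))))  →  (((~ c) & (~ c)) & ((~ c) & (~ c)))
3. [and_idem →] (((~ c) & (~ c)) & ((~ c) & (~ c)))  →  ((~ c) & (~ c))
4. [and_idem →] ((~ c) & (~ c))  →  (~ c);  cost 2 ≤ 2, done

(~ c)   [cost 2]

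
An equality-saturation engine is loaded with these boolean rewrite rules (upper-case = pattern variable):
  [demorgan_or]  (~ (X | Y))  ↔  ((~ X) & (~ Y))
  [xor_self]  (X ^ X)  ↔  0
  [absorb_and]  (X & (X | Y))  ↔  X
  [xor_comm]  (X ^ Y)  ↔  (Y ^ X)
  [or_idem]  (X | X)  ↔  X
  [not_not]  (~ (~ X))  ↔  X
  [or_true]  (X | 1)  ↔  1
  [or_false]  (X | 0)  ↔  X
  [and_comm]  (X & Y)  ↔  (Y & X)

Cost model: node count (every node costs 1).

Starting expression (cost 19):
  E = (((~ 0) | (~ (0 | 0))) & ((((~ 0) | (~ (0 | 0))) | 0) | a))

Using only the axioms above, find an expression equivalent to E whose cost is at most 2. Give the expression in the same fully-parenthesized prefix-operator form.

(~ 0)   [cost 2]

1. [or_false →] (((~ 0) | (~ (0 | 0))) | 0)  →  ((~ 0) | (~ (0 | 0)));  E = (((~ 0) | (~ (0 | 0))) & (((~ 0) | (~ (0 | 0))) | a))
2. [absorb_and →] (((~ 0) | (~ (0 | 0))) & (((~ 0) | (~ (0 | 0))) | a))  →  ((~ 0) | (~ (0 | 0)))
3. [or_false →] (0 | 0)  →  0;  E = ((~ 0) | (~ 0))
4. [or_idem →] ((~ 0) | (~ 0))  →  (~ 0);  cost 2 ≤ 2, done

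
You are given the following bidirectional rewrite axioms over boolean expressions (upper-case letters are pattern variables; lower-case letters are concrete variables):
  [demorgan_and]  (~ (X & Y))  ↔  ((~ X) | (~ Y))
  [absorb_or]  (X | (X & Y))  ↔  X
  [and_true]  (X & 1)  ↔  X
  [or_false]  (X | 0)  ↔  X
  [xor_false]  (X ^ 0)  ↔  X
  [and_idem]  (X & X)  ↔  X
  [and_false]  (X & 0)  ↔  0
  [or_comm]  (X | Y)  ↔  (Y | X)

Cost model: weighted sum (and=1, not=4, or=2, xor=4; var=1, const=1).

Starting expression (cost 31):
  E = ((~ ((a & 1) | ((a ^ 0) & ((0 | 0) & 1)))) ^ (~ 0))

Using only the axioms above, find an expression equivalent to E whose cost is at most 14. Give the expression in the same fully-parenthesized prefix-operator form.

step 1: and_true (→) rewrites ((0 | 0) & 1) into (0 | 0), now ((~ ((a & 1) | ((a ^ 0) & (0 | 0)))) ^ (~ 0))
step 2: or_false (→) rewrites (0 | 0) into 0, now ((~ ((a & 1) | ((a ^ 0) & 0))) ^ (~ 0))
step 3: and_true (→) rewrites (a & 1) into a, now ((~ (a | ((a ^ 0) & 0))) ^ (~ 0))
step 4: xor_false (→) rewrites (a ^ 0) into a, now ((~ (a | (a & 0))) ^ (~ 0))
step 5: absorb_or (→) rewrites (a | (a & 0)) into a, reaching cost 14 (bound 14)

((~ a) ^ (~ 0))   [cost 14]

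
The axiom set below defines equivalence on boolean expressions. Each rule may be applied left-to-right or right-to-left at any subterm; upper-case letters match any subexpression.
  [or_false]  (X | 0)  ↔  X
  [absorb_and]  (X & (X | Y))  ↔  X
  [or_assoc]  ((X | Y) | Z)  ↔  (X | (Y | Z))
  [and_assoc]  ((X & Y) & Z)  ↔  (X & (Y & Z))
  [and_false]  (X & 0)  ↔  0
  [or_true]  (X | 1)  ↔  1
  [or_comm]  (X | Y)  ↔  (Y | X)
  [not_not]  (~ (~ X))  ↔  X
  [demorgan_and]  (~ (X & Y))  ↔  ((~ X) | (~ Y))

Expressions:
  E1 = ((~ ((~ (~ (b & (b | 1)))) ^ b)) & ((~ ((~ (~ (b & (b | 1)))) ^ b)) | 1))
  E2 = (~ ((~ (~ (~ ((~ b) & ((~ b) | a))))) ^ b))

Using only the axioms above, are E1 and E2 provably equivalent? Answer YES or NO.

1. [absorb_and →] ((~ ((~ (~ (b & (b | 1)))) ^ b)) & ((~ ((~ (~ (b & (b | 1)))) ^ b)) | 1))  →  (~ ((~ (~ (b & (b | 1)))) ^ b))
2. [absorb_and →] (b & (b | 1))  →  b;  E1 = (~ ((~ (~ b)) ^ b))
3. [not_not ←] (~ (~ b))  →  (~ (~ (~ (~ b))));  E1 = (~ ((~ (~ (~ (~ b)))) ^ b))
4. [absorb_and ←] (~ b)  →  ((~ b) & ((~ b) | a));  this is E2

YES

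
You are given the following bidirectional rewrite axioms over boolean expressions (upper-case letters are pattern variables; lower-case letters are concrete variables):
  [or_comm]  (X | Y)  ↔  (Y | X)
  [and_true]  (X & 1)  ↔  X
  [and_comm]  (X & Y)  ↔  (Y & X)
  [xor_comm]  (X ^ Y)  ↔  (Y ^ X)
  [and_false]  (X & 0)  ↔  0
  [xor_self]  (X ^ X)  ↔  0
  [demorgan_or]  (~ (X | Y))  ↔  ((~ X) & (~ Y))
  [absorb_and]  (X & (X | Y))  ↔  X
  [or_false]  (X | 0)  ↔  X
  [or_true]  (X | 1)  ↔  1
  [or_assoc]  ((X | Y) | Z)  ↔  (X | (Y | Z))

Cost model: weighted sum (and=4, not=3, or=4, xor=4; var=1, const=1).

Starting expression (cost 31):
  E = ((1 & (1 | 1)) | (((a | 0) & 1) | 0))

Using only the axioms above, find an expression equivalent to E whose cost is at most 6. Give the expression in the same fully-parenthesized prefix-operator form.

1. [and_true →] ((a | 0) & 1)  →  (a | 0);  E = ((1 & (1 | 1)) | ((a | 0) | 0))
2. [or_false →] ((a | 0) | 0)  →  (a | 0);  E = ((1 & (1 | 1)) | (a | 0))
3. [absorb_and →] (1 & (1 | 1))  →  1;  E = (1 | (a | 0))
4. [or_false →] (a | 0)  →  a;  cost 6 ≤ 6, done

(1 | a)   [cost 6]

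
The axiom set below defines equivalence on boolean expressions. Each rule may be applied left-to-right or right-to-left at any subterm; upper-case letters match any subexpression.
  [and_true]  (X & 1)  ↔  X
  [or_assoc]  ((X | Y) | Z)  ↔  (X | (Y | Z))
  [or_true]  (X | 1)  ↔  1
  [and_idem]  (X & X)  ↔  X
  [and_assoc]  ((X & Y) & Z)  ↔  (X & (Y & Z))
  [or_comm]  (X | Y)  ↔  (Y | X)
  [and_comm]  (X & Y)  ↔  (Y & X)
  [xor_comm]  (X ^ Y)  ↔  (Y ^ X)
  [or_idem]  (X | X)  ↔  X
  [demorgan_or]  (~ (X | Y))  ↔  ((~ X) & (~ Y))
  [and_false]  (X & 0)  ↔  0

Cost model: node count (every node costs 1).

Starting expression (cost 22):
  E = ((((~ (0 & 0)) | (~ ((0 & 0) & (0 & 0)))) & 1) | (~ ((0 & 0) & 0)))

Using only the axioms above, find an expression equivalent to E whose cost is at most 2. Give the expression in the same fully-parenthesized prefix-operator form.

(~ 0)   [cost 2]

(1) ((0 & 0) & (0 & 0))  =[and_idem →]=  (0 & 0)    ⊢ ((((~ (0 & 0)) | (~ (0 & 0))) & 1) | (~ ((0 & 0) & 0)))
(2) ((~ (0 & 0)) | (~ (0 & 0)))  =[or_idem →]=  (~ (0 & 0))    ⊢ (((~ (0 & 0)) & 1) | (~ ((0 & 0) & 0)))
(3) (0 & 0)  =[and_idem →]=  0    ⊢ (((~ (0 & 0)) & 1) | (~ (0 & 0)))
(4) ((~ (0 & 0)) & 1)  =[and_true →]=  (~ (0 & 0))    ⊢ ((~ (0 & 0)) | (~ (0 & 0)))
(5) ((~ (0 & 0)) | (~ (0 & 0)))  =[or_idem →]=  (~ (0 & 0))
(6) (0 & 0)  =[and_idem →]=  0    ⊢ cost 2, within 2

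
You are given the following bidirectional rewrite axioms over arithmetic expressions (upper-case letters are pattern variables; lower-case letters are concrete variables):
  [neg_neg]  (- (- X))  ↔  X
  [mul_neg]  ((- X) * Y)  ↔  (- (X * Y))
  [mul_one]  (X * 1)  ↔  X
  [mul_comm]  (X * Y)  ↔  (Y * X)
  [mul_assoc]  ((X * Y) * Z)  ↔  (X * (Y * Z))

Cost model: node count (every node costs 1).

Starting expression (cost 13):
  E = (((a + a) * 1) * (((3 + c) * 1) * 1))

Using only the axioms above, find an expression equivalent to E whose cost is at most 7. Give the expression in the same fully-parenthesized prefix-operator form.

(1) (((3 + c) * 1) * 1)  =[mul_one →]=  ((3 + c) * 1)    ⊢ (((a + a) * 1) * ((3 + c) * 1))
(2) ((3 + c) * 1)  =[mul_one →]=  (3 + c)    ⊢ (((a + a) * 1) * (3 + c))
(3) ((a + a) * 1)  =[mul_one →]=  (a + a)    ⊢ cost 7, within 7

((a + a) * (3 + c))   [cost 7]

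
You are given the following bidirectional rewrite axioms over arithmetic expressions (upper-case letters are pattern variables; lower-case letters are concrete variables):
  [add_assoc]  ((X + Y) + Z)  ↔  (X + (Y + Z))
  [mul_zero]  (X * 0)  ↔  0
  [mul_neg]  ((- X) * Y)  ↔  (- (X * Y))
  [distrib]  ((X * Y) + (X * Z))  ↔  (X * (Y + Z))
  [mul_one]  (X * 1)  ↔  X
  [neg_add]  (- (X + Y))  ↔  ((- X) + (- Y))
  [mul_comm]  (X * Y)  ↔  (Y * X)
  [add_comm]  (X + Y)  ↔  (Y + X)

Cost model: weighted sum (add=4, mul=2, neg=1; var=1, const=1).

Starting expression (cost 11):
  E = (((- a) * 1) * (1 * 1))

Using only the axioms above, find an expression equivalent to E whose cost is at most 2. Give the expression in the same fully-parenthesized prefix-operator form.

step 1: mul_one (→) rewrites (1 * 1) into 1, now (((- a) * 1) * 1)
step 2: mul_one (→) rewrites ((- a) * 1) into (- a), now ((- a) * 1)
step 3: mul_one (→) rewrites ((- a) * 1) into (- a), reaching cost 2 (bound 2)

(- a)   [cost 2]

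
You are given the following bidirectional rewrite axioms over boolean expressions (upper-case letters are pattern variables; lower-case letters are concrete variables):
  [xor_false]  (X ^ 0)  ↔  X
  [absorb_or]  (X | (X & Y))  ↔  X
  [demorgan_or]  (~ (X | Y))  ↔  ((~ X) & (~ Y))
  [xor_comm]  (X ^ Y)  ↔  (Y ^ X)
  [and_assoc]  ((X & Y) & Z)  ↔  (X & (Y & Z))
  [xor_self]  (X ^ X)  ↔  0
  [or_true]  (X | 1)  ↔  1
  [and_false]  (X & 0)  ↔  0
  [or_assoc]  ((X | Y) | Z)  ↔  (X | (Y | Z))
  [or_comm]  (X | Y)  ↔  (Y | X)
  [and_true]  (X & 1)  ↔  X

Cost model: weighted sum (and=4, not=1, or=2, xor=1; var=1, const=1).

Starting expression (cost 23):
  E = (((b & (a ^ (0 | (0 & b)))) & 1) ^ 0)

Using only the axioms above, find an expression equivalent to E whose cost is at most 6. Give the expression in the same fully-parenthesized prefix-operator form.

(b & a)   [cost 6]

step 1: absorb_or (→) rewrites (0 | (0 & b)) into 0, now (((b & (a ^ 0)) & 1) ^ 0)
step 2: xor_false (→) rewrites (((b & (a ^ 0)) & 1) ^ 0) into ((b & (a ^ 0)) & 1)
step 3: xor_false (→) rewrites (a ^ 0) into a, now ((b & a) & 1)
step 4: and_true (→) rewrites ((b & a) & 1) into (b & a), reaching cost 6 (bound 6)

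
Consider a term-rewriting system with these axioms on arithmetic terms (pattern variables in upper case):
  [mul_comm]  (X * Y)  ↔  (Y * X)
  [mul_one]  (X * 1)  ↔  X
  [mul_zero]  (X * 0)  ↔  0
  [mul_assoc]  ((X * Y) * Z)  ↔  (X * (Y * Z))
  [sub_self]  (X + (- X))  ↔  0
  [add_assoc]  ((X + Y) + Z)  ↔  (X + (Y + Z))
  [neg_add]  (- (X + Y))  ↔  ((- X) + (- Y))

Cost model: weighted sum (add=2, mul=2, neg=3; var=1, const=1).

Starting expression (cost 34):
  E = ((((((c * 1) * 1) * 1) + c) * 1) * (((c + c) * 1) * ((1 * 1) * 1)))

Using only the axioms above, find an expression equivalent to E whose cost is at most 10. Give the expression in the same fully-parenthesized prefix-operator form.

((c + c) * (c + c))   [cost 10]

(1) ((c * 1) * 1)  =[mul_one →]=  (c * 1)    ⊢ (((((c * 1) * 1) + c) * 1) * (((c + c) * 1) * ((1 * 1) * 1)))
(2) ((c + c) * 1)  =[mul_one →]=  (c + c)    ⊢ (((((c * 1) * 1) + c) * 1) * ((c + c) * ((1 * 1) * 1)))
(3) ((1 * 1) * 1)  =[mul_one →]=  (1 * 1)    ⊢ (((((c * 1) * 1) + c) * 1) * ((c + c) * (1 * 1)))
(4) ((((c * 1) * 1) + c) * 1)  =[mul_one →]=  (((c * 1) * 1) + c)    ⊢ ((((c * 1) * 1) + c) * ((c + c) * (1 * 1)))
(5) (c * 1)  =[mul_one →]=  c    ⊢ (((c * 1) + c) * ((c + c) * (1 * 1)))
(6) (1 * 1)  =[mul_one →]=  1    ⊢ (((c * 1) + c) * ((c + c) * 1))
(7) (c * 1)  =[mul_one →]=  c    ⊢ ((c + c) * ((c + c) * 1))
(8) ((c + c) * 1)  =[mul_one →]=  (c + c)    ⊢ cost 10, within 10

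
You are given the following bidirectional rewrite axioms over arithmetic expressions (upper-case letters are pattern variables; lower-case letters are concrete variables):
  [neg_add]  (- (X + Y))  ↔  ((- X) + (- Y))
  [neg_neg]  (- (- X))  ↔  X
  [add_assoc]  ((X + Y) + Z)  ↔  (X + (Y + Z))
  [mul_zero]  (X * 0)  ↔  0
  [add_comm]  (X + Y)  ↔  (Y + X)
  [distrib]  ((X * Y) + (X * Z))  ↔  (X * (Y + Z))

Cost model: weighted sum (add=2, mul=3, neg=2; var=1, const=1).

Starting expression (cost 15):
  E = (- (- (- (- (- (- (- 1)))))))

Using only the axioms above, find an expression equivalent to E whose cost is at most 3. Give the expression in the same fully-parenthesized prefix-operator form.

(- 1)   [cost 3]

1. [neg_neg →] (- (- (- (- (- (- (- 1)))))))  →  (- (- (- (- (- 1)))))
2. [neg_neg →] (- (- 1))  →  1;  E = (- (- (- 1)))
3. [neg_neg →] (- (- 1))  →  1;  cost 3 ≤ 3, done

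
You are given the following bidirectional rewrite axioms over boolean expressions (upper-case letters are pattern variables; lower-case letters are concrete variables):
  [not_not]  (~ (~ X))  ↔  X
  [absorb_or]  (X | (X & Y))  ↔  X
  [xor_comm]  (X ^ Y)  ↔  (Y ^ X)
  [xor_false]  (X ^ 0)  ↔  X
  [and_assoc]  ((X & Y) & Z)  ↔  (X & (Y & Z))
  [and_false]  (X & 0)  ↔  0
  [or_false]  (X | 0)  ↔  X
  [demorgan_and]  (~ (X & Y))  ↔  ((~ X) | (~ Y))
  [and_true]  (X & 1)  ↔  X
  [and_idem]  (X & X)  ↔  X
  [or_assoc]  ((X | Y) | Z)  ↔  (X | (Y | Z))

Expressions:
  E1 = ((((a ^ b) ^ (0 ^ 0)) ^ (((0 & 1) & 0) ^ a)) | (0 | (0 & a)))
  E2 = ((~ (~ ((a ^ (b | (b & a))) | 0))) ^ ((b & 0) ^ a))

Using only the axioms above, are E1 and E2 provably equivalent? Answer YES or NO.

(1) (0 & 1)  =[and_true →]=  0    ⊢ ((((a ^ b) ^ (0 ^ 0)) ^ ((0 & 0) ^ a)) | (0 | (0 & a)))
(2) (0 & 0)  =[and_idem →]=  0    ⊢ ((((a ^ b) ^ (0 ^ 0)) ^ (0 ^ a)) | (0 | (0 & a)))
(3) (0 ^ 0)  =[xor_false →]=  0    ⊢ ((((a ^ b) ^ 0) ^ (0 ^ a)) | (0 | (0 & a)))
(4) ((a ^ b) ^ 0)  =[xor_false →]=  (a ^ b)    ⊢ (((a ^ b) ^ (0 ^ a)) | (0 | (0 & a)))
(5) (0 | (0 & a))  =[absorb_or →]=  0    ⊢ (((a ^ b) ^ (0 ^ a)) | 0)
(6) (((a ^ b) ^ (0 ^ a)) | 0)  =[or_false →]=  ((a ^ b) ^ (0 ^ a))
(7) 0  =[and_false ←]=  (b & 0)    ⊢ ((a ^ b) ^ ((b & 0) ^ a))
(8) (a ^ b)  =[not_not ←]=  (~ (~ (a ^ b)))    ⊢ ((~ (~ (a ^ b))) ^ ((b & 0) ^ a))
(9) (a ^ b)  =[or_false ←]=  ((a ^ b) | 0)    ⊢ ((~ (~ ((a ^ b) | 0))) ^ ((b & 0) ^ a))
(10) b  =[absorb_or ←]=  (b | (b & a))    ⊢ E2

YES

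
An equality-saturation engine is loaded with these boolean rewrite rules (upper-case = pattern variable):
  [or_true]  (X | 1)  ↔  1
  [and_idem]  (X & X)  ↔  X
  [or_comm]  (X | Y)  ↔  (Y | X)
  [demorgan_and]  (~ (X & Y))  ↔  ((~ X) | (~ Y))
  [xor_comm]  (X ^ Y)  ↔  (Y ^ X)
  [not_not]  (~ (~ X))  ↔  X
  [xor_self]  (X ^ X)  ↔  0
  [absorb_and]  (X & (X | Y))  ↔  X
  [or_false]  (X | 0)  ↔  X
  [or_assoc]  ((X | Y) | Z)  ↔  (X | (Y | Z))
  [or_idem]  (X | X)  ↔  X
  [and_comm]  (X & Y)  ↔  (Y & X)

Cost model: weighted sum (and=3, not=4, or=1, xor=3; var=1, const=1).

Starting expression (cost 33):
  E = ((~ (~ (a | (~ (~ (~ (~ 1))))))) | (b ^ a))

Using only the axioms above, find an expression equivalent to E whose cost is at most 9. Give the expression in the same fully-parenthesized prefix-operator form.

1. [not_not →] (~ (~ (~ 1)))  →  (~ 1);  E = ((~ (~ (a | (~ (~ 1))))) | (b ^ a))
2. [not_not →] (~ (~ (a | (~ (~ 1)))))  →  (a | (~ (~ 1)));  E = ((a | (~ (~ 1))) | (b ^ a))
3. [not_not →] (~ (~ 1))  →  1;  cost 9 ≤ 9, done

((a | 1) | (b ^ a))   [cost 9]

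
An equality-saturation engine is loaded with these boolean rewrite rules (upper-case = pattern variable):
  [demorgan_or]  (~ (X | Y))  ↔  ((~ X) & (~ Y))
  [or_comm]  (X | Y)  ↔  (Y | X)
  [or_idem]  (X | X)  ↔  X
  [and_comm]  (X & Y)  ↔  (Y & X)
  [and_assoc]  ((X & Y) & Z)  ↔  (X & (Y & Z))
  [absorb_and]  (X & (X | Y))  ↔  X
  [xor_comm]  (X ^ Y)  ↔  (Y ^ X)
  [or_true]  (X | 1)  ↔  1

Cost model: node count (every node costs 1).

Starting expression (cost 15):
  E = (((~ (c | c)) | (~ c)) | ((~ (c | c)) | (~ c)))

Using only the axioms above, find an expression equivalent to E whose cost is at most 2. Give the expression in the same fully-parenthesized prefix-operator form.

(~ c)   [cost 2]

(1) (((~ (c | c)) | (~ c)) | ((~ (c | c)) | (~ c)))  =[or_idem →]=  ((~ (c | c)) | (~ c))
(2) (c | c)  =[or_idem →]=  c    ⊢ ((~ c) | (~ c))
(3) ((~ c) | (~ c))  =[or_idem →]=  (~ c)    ⊢ cost 2, within 2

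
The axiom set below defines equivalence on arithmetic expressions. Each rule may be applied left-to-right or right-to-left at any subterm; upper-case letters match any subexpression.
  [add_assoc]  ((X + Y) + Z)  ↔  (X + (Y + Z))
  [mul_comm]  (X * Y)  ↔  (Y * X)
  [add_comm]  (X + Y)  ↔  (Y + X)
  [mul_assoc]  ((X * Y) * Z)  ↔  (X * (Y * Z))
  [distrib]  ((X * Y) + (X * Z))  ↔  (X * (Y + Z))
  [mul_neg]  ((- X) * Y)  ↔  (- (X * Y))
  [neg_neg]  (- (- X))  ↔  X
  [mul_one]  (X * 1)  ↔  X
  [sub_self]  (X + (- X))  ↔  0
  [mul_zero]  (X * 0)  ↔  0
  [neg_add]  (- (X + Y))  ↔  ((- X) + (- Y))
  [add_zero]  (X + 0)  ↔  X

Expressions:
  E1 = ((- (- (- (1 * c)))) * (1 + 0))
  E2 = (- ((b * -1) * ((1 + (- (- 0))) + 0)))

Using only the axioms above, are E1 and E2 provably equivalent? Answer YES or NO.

All listed rules preserve value, hence provable equivalence implies equal values everywhere; look for a separating assignment.
b=0, c=1 gives E1 ↦ -1, E2 ↦ 0; values differ ⇒ not provably equivalent.

NO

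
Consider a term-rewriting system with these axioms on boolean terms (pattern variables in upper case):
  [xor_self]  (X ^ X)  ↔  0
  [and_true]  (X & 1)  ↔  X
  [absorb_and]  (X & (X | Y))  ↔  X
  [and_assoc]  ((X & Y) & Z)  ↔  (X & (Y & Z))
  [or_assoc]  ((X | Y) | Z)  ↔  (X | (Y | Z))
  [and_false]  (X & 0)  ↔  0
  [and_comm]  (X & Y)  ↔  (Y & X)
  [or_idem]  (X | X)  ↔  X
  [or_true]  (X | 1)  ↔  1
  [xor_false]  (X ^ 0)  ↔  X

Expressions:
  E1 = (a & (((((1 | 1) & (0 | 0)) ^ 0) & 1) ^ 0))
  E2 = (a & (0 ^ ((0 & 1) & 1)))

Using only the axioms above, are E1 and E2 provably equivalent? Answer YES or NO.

(1) (((1 | 1) & (0 | 0)) ^ 0)  =[xor_false →]=  ((1 | 1) & (0 | 0))    ⊢ (a & ((((1 | 1) & (0 | 0)) & 1) ^ 0))
(2) (1 | 1)  =[or_idem →]=  1    ⊢ (a & (((1 & (0 | 0)) & 1) ^ 0))
(3) ((1 & (0 | 0)) & 1)  =[and_true →]=  (1 & (0 | 0))    ⊢ (a & ((1 & (0 | 0)) ^ 0))
(4) (0 | 0)  =[or_idem →]=  0    ⊢ (a & ((1 & 0) ^ 0))
(5) (1 & 0)  =[and_false →]=  0    ⊢ (a & (0 ^ 0))
(6) 0  =[and_true ←]=  (0 & 1)    ⊢ (a & (0 ^ (0 & 1)))
(7) (0 & 1)  =[and_true ←]=  ((0 & 1) & 1)    ⊢ E2

YES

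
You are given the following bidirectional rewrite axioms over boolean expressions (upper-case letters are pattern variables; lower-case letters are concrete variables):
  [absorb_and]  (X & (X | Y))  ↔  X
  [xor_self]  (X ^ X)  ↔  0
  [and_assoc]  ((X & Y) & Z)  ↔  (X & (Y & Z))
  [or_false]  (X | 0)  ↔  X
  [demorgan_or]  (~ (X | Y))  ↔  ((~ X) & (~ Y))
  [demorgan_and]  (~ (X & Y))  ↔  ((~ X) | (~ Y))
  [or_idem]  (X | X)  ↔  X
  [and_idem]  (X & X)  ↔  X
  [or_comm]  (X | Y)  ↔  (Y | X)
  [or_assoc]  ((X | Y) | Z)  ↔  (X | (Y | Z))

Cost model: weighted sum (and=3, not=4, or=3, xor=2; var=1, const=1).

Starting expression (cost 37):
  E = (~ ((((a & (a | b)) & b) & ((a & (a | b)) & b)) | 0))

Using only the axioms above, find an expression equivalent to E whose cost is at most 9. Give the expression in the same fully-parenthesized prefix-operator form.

(~ (a & b))   [cost 9]

1. [and_idem →] (((a & (a | b)) & b) & ((a & (a | b)) & b))  →  ((a & (a | b)) & b);  E = (~ (((a & (a | b)) & b) | 0))
2. [absorb_and →] (a & (a | b))  →  a;  E = (~ ((a & b) | 0))
3. [or_false →] ((a & b) | 0)  →  (a & b);  cost 9 ≤ 9, done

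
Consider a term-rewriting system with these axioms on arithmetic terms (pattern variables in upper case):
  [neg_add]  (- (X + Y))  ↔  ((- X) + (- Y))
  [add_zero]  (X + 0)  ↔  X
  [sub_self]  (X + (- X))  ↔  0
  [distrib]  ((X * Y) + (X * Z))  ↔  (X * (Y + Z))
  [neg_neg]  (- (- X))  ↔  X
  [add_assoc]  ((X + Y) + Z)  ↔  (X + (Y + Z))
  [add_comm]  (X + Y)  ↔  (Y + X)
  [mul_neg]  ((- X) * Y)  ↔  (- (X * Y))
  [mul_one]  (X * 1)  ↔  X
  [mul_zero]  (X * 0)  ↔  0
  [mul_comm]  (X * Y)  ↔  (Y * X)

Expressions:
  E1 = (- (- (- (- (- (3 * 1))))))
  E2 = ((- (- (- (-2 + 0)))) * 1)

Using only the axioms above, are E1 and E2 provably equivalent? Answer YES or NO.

The axioms are sound identities: if E1 ↔* E2 then E1 and E2 evaluate identically under any assignment.
Under the empty assignment (no variables occur): E1 evaluates to -3, E2 to 2. Distinct ⇒ no rewrite sequence connects them.

NO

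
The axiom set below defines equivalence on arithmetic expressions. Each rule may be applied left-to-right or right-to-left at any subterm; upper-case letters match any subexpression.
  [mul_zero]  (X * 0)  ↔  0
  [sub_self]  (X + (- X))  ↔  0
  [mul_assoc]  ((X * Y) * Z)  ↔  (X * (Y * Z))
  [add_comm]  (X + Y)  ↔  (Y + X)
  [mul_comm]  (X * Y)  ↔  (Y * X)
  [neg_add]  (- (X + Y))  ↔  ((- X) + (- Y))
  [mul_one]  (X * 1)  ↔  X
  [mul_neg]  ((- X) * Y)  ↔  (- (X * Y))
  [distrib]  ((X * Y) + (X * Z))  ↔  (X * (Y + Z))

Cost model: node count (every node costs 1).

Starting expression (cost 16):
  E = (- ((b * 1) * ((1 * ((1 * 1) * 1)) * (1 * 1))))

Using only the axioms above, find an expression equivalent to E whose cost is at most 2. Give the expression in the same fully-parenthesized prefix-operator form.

(1) ((1 * 1) * 1)  =[mul_one →]=  (1 * 1)    ⊢ (- ((b * 1) * ((1 * (1 * 1)) * (1 * 1))))
(2) (1 * 1)  =[mul_one →]=  1    ⊢ (- ((b * 1) * ((1 * 1) * (1 * 1))))
(3) (1 * 1)  =[mul_one →]=  1    ⊢ (- ((b * 1) * ((1 * 1) * 1)))
(4) (b * 1)  =[mul_one →]=  b    ⊢ (- (b * ((1 * 1) * 1)))
(5) (1 * 1)  =[mul_one →]=  1    ⊢ (- (b * (1 * 1)))
(6) (1 * 1)  =[mul_one →]=  1    ⊢ (- (b * 1))
(7) (b * 1)  =[mul_one →]=  b    ⊢ cost 2, within 2

(- b)   [cost 2]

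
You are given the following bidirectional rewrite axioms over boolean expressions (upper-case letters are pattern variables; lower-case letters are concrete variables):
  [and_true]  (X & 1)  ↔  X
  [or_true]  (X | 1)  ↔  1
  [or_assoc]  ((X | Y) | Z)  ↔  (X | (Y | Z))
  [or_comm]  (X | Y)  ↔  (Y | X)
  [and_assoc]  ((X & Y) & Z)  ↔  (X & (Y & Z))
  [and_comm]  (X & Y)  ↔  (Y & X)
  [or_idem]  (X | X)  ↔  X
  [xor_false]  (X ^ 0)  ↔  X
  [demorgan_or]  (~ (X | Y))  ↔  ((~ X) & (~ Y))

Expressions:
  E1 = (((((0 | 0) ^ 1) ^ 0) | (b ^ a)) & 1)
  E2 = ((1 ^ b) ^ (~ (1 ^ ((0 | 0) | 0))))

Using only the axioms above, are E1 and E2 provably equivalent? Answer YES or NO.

NO

The axioms are sound identities: if E1 ↔* E2 then E1 and E2 evaluate identically under any assignment.
Under a=0, b=1: E1 evaluates to 1, E2 to 0. Distinct ⇒ no rewrite sequence connects them.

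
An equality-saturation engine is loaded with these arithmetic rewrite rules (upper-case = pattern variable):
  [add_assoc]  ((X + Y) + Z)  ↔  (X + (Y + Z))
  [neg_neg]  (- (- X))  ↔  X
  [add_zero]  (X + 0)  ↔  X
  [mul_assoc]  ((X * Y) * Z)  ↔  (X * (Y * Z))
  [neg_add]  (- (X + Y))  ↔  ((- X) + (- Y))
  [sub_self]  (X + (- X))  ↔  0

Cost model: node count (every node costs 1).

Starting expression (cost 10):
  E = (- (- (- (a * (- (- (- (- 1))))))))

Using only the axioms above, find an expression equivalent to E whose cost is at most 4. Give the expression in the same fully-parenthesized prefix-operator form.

(- (a * 1))   [cost 4]

1. [neg_neg →] (- (- 1))  →  1;  E = (- (- (- (a * (- (- 1))))))
2. [neg_neg →] (- (- 1))  →  1;  E = (- (- (- (a * 1))))
3. [neg_neg →] (- (- (- (a * 1))))  →  (- (a * 1));  cost 4 ≤ 4, done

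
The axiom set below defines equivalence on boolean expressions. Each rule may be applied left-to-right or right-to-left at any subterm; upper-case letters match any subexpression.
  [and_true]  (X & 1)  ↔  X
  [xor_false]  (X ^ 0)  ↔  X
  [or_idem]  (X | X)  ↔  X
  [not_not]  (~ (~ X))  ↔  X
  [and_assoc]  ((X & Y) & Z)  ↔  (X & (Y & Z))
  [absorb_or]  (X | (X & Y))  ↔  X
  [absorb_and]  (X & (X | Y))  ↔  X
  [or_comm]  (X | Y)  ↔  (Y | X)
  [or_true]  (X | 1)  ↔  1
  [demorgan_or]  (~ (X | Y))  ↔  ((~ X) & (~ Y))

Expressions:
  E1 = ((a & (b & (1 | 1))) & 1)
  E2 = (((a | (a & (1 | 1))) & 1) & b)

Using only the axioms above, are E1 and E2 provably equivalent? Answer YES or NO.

YES

(1) ((a & (b & (1 | 1))) & 1)  =[and_true →]=  (a & (b & (1 | 1)))
(2) (1 | 1)  =[or_idem →]=  1    ⊢ (a & (b & 1))
(3) (b & 1)  =[and_true →]=  b    ⊢ (a & b)
(4) a  =[absorb_or ←]=  (a | (a & 1))    ⊢ ((a | (a & 1)) & b)
(5) (a | (a & 1))  =[and_true ←]=  ((a | (a & 1)) & 1)    ⊢ (((a | (a & 1)) & 1) & b)
(6) 1  =[or_idem ←]=  (1 | 1)    ⊢ E2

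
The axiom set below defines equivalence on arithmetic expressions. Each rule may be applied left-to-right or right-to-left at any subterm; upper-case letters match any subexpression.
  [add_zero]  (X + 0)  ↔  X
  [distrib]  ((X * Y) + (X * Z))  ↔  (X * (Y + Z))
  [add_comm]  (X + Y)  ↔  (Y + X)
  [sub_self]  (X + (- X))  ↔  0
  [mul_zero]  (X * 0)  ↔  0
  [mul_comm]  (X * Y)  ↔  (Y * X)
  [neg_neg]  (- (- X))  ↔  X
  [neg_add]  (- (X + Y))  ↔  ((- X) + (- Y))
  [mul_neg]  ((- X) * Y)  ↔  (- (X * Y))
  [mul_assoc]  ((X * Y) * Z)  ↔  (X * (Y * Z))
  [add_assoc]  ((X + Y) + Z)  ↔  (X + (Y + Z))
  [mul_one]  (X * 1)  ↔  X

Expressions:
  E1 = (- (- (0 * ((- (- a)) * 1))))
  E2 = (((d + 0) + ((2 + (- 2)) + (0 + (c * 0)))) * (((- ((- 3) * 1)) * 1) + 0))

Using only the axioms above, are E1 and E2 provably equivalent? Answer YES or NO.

The axioms are sound identities: if E1 ↔* E2 then E1 and E2 evaluate identically under any assignment.
Under a=0, c=0, d=1: E1 evaluates to 0, E2 to 3. Distinct ⇒ no rewrite sequence connects them.

NO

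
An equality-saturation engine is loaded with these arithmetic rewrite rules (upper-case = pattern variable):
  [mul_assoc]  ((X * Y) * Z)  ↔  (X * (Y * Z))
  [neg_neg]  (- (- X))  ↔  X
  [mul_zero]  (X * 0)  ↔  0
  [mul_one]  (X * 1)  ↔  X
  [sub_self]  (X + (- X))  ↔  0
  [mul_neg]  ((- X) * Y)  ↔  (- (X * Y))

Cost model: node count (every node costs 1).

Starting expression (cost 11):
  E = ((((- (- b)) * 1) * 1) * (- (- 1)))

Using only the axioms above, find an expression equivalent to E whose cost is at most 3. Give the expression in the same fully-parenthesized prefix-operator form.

(- (- b))   [cost 3]

1. [mul_one →] ((- (- b)) * 1)  →  (- (- b));  E = (((- (- b)) * 1) * (- (- 1)))
2. [neg_neg →] (- (- 1))  →  1;  E = (((- (- b)) * 1) * 1)
3. [mul_one →] (((- (- b)) * 1) * 1)  →  ((- (- b)) * 1)
4. [mul_one →] ((- (- b)) * 1)  →  (- (- b));  cost 3 ≤ 3, done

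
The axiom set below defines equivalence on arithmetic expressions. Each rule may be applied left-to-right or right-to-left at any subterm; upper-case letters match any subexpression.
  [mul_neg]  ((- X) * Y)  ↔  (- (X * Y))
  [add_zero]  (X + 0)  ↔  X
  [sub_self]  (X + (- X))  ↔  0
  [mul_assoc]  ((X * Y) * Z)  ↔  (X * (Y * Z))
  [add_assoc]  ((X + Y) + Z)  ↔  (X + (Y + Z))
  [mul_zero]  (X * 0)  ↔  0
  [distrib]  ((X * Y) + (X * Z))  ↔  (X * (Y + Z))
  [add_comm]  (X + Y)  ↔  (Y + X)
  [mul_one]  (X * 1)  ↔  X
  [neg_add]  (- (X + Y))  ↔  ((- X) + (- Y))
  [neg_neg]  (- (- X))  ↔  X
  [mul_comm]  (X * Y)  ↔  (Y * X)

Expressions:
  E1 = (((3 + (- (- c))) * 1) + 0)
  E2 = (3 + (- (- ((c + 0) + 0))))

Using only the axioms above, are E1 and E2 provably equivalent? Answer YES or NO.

YES

(1) ((3 + (- (- c))) * 1)  =[mul_one →]=  (3 + (- (- c)))    ⊢ ((3 + (- (- c))) + 0)
(2) (- (- c))  =[neg_neg →]=  c    ⊢ ((3 + c) + 0)
(3) ((3 + c) + 0)  =[add_zero →]=  (3 + c)
(4) c  =[add_zero ←]=  (c + 0)    ⊢ (3 + (c + 0))
(5) (c + 0)  =[add_zero ←]=  ((c + 0) + 0)    ⊢ (3 + ((c + 0) + 0))
(6) ((c + 0) + 0)  =[neg_neg ←]=  (- (- ((c + 0) + 0)))    ⊢ E2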